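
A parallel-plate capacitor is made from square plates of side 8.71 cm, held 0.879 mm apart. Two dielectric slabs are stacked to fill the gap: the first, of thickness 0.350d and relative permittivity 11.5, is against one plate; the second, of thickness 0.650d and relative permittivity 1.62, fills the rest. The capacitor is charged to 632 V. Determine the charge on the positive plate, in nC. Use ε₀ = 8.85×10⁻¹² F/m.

A = (8.71 cm)² = 7.59×10⁻³ m².
Stacked slabs ⇒ two capacitors in series, each with the full plate area.
C₁ = κ₁ε₀A/d₁ = 11.5 × 8.85×10⁻¹² × 7.59×10⁻³ / 3.08×10⁻⁴ = 2.51×10⁻⁹ F.
C₂ = κ₂ε₀A/d₂ = 1.62 × 8.85×10⁻¹² × 7.59×10⁻³ / 5.71×10⁻⁴ = 1.90×10⁻¹⁰ F.
C = (1/C₁ + 1/C₂)⁻¹ = 1.77×10⁻¹⁰ F.
Q = CV = 1.77×10⁻¹⁰ × 632 = 1.12×10⁻⁷ C.

Q ≈ 112 nC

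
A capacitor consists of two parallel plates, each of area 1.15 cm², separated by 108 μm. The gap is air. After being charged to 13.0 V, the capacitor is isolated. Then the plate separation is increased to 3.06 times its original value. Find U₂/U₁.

U₂/U₁ ≈ 3.06

Isolated ⇒ Q is held fixed.
C₂ = 0.327 C₁ and U = Q²/(2C), so U₂/U₁ = C₁/C₂ = 3.06.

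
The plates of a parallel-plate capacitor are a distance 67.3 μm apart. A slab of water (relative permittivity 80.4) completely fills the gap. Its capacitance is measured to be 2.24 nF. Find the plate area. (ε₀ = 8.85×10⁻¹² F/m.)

A = Cd/(κε₀) = 2.24×10⁻⁹ × 6.73×10⁻⁵ / (80.4 × 8.85×10⁻¹²) = 2.12×10⁻⁴ m².

A ≈ 212 mm²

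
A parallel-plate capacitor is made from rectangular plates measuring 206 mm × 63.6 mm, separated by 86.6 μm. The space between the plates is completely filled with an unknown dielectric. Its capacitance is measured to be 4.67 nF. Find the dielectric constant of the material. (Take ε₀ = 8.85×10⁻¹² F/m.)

A = 206 × 63.6 mm² = 1.31×10⁻² m².
κ = Cd/(ε₀A) = 4.67×10⁻⁹ × 8.66×10⁻⁵ / (8.85×10⁻¹² × 1.31×10⁻²) = 3.49.

κ ≈ 3.49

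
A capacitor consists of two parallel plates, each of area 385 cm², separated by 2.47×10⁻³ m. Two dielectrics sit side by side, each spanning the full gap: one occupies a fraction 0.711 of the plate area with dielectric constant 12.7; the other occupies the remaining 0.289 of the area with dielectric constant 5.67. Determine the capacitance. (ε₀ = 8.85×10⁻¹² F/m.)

A = 385 cm² = 3.85×10⁻² m².
Side-by-side slabs ⇒ two capacitors in parallel, each spanning the full gap.
C₁ = κ₁ε₀A₁/d = 12.7 × 8.85×10⁻¹² × 2.74×10⁻² / 2.47×10⁻³ = 1.25×10⁻⁹ F.
C₂ = κ₂ε₀A₂/d = 5.67 × 8.85×10⁻¹² × 1.11×10⁻² / 2.47×10⁻³ = 2.26×10⁻¹⁰ F.
C = C₁ + C₂ = 1.47×10⁻⁹ F.

C ≈ 1.47 nF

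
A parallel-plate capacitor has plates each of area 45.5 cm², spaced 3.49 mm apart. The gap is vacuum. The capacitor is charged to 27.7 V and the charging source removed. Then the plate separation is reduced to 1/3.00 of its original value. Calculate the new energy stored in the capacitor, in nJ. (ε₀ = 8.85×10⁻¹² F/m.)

U ≈ 1.48 nJ

A = 45.5 cm² = 4.55×10⁻³ m².
Initially C₁ = ε₀A/d = 8.85×10⁻¹² × 4.55×10⁻³ / 3.49×10⁻³ = 1.15×10⁻¹¹ F.
U₁ = 4.43×10⁻⁹ J.
Isolated ⇒ Q is held fixed. C₂ = 3.00 C₁ and U = Q²/(2C), so U₂/U₁ = C₁/C₂ = 0.333.
U₂ = 0.333 × 4.43×10⁻⁹ = 1.48×10⁻⁹ J.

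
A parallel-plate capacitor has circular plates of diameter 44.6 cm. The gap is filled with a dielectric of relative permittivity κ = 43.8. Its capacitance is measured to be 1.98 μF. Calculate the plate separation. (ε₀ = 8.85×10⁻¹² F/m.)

A = π(44.6/2 cm)² = 0.156 m².
d = κε₀A/C = 43.8 × 8.85×10⁻¹² × 0.156 / 1.98×10⁻⁶ = 3.06×10⁻⁵ m.

30.6 μm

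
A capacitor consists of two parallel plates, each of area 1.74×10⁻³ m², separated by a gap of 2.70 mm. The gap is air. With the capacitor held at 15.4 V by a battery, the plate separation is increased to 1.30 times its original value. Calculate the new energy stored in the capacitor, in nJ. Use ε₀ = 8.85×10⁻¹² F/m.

U ≈ 0.520 nJ

Initially C₁ = ε₀A/d = 8.85×10⁻¹² × 1.74×10⁻³ / 2.70×10⁻³ = 5.70×10⁻¹² F.
U₁ = 6.76×10⁻¹⁰ J.
Battery connected ⇒ V is held fixed. C₂ = 0.769 C₁ and U = ½CV², so U₂/U₁ = C₂/C₁ = 0.769.
U₂ = 0.769 × 6.76×10⁻¹⁰ = 5.20×10⁻¹⁰ J.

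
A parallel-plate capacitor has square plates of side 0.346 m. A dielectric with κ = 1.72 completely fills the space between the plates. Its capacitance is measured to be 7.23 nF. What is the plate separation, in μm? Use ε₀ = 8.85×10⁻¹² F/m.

d ≈ 252 μm

A = (0.346 m)² = 0.120 m².
d = κε₀A/C = 1.72 × 8.85×10⁻¹² × 0.120 / 7.23×10⁻⁹ = 2.52×10⁻⁴ m.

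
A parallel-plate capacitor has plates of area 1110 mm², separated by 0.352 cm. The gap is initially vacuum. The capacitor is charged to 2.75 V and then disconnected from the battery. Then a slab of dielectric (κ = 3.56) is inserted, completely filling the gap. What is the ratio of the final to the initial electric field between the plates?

Isolated ⇒ Q is held fixed.
V₂ = Q/C₂ = V₁/3.56; E = V/d, so E₂/E₁ = (V₂/V₁)(d₁/d₂) = 0.281.

0.281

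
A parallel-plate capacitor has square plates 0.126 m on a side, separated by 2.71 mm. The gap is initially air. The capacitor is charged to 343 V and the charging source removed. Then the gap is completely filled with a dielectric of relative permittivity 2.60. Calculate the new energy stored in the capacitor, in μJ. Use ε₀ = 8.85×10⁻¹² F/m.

A = (0.126 m)² = 1.59×10⁻² m².
Initially C₁ = ε₀A/d = 8.85×10⁻¹² × 1.59×10⁻² / 2.71×10⁻³ = 5.18×10⁻¹¹ F.
U₁ = 3.05×10⁻⁶ J.
Isolated ⇒ Q is held fixed. C₂ = 2.60 C₁ and U = Q²/(2C), so U₂/U₁ = C₁/C₂ = 0.385.
U₂ = 0.385 × 3.05×10⁻⁶ = 1.17×10⁻⁶ J.

1.17 μJ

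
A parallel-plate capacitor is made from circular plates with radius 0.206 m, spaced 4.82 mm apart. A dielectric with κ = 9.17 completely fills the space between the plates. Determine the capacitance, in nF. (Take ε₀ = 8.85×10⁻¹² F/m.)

C ≈ 2.24 nF

A = π(0.206 m)² = 0.133 m².
C = κε₀A/d = 9.17 × 8.85×10⁻¹² × 0.133 / 4.82×10⁻³ = 2.24×10⁻⁹ F.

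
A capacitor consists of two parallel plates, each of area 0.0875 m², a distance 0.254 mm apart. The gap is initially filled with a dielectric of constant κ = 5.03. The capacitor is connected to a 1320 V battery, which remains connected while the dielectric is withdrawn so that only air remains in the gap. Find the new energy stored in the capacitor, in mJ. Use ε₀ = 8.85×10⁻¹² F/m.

U ≈ 2.66 mJ

Initially C₁ = κε₀A/d = 5.03 × 8.85×10⁻¹² × 8.75×10⁻² / 2.54×10⁻⁴ = 1.53×10⁻⁸ F.
U₁ = 1.34×10⁻² J.
Battery connected ⇒ V is held fixed. C₂ = 0.199 C₁ and U = ½CV², so U₂/U₁ = C₂/C₁ = 0.199.
U₂ = 0.199 × 1.34×10⁻² = 2.66×10⁻³ J.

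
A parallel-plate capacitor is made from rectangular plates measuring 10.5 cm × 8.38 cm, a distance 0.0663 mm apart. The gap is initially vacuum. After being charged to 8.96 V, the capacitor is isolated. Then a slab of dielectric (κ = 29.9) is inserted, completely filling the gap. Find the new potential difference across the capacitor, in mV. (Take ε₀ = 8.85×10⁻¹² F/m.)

V ≈ 300 mV

A = 10.5 × 8.38 cm² = 8.80×10⁻³ m².
Initially C₁ = ε₀A/d = 8.85×10⁻¹² × 8.80×10⁻³ / 6.63×10⁻⁵ = 1.17×10⁻⁹ F.
V₁ = 8.96 V.
Isolated ⇒ Q is held fixed. C₂ = 29.9 C₁ and V = Q/C, so V₂/V₁ = C₁/C₂ = 0.0334.
V₂ = 0.0334 × 8.96 = 0.300 V.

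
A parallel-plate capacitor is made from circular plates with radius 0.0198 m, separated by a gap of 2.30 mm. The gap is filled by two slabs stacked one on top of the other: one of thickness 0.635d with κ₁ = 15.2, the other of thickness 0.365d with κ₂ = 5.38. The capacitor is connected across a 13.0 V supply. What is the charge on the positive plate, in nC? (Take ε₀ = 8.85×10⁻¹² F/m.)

Q ≈ 0.562 nC

A = π(0.0198 m)² = 1.23×10⁻³ m².
Stacked slabs ⇒ two capacitors in series, each with the full plate area.
C₁ = κ₁ε₀A/d₁ = 15.2 × 8.85×10⁻¹² × 1.23×10⁻³ / 1.46×10⁻³ = 1.13×10⁻¹⁰ F.
C₂ = κ₂ε₀A/d₂ = 5.38 × 8.85×10⁻¹² × 1.23×10⁻³ / 8.39×10⁻⁴ = 6.99×10⁻¹¹ F.
C = (1/C₁ + 1/C₂)⁻¹ = 4.32×10⁻¹¹ F.
Q = CV = 4.32×10⁻¹¹ × 13.0 = 5.62×10⁻¹⁰ C.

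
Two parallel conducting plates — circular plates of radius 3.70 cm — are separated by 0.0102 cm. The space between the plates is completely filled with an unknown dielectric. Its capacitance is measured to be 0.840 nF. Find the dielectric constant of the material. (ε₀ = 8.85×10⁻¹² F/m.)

A = π(3.70 cm)² = 4.30×10⁻³ m².
κ = Cd/(ε₀A) = 8.40×10⁻¹⁰ × 1.02×10⁻⁴ / (8.85×10⁻¹² × 4.30×10⁻³) = 2.25.

2.25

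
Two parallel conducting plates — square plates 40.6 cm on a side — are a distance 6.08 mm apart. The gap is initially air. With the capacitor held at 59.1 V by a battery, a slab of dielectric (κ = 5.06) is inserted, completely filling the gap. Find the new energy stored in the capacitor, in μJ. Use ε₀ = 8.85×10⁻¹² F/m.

A = (40.6 cm)² = 0.165 m².
Initially C₁ = ε₀A/d = 8.85×10⁻¹² × 0.165 / 6.08×10⁻³ = 2.40×10⁻¹⁰ F.
U₁ = 4.19×10⁻⁷ J.
Battery connected ⇒ V is held fixed. C₂ = 5.06 C₁ and U = ½CV², so U₂/U₁ = C₂/C₁ = 5.06.
U₂ = 5.06 × 4.19×10⁻⁷ = 2.12×10⁻⁶ J.

U ≈ 2.12 μJ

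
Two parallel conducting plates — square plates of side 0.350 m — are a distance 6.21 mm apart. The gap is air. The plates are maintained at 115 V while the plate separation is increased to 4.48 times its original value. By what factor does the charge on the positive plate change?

0.223

Battery connected ⇒ V is held fixed.
C₂ = 0.223 C₁ and Q = CV, so Q₂/Q₁ = C₂/C₁ = 0.223.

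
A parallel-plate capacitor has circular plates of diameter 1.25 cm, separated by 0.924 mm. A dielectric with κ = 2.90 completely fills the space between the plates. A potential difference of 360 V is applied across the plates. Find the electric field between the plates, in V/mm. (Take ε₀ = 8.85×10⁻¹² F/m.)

E = V/d = 360 / 9.24×10⁻⁴ = 3.90×10⁵ V/m.

390 V/mm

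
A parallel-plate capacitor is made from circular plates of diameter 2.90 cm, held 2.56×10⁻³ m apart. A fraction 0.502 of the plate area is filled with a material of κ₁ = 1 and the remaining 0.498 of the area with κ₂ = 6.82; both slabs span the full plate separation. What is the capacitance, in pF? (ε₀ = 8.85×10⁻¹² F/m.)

8.90 pF

A = π(2.90/2 cm)² = 6.61×10⁻⁴ m².
Side-by-side slabs ⇒ two capacitors in parallel, each spanning the full gap.
C₁ = κ₁ε₀A₁/d = 1.00 × 8.85×10⁻¹² × 3.32×10⁻⁴ / 2.56×10⁻³ = 1.15×10⁻¹² F.
C₂ = κ₂ε₀A₂/d = 6.82 × 8.85×10⁻¹² × 3.29×10⁻⁴ / 2.56×10⁻³ = 7.76×10⁻¹² F.
C = C₁ + C₂ = 8.90×10⁻¹² F.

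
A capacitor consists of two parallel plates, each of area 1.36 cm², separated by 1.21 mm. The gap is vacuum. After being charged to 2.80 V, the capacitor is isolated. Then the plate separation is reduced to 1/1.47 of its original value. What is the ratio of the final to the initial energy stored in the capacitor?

Isolated ⇒ Q is held fixed.
C₂ = 1.47 C₁ and U = Q²/(2C), so U₂/U₁ = C₁/C₂ = 0.680.

0.680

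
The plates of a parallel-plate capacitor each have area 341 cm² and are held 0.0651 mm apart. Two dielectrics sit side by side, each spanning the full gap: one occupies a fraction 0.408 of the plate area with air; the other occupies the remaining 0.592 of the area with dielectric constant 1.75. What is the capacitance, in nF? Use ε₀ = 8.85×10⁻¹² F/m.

6.69 nF

A = 341 cm² = 3.41×10⁻² m².
Side-by-side slabs ⇒ two capacitors in parallel, each spanning the full gap.
C₁ = κ₁ε₀A₁/d = 1.00 × 8.85×10⁻¹² × 1.39×10⁻² / 6.51×10⁻⁵ = 1.89×10⁻⁹ F.
C₂ = κ₂ε₀A₂/d = 1.75 × 8.85×10⁻¹² × 2.02×10⁻² / 6.51×10⁻⁵ = 4.80×10⁻⁹ F.
C = C₁ + C₂ = 6.69×10⁻⁹ F.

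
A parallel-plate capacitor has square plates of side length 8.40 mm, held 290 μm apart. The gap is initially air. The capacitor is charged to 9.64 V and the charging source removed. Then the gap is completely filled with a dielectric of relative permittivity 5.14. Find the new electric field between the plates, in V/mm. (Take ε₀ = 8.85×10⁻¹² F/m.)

6.47 V/mm

A = (8.40 mm)² = 7.06×10⁻⁵ m².
Initially C₁ = ε₀A/d = 8.85×10⁻¹² × 7.06×10⁻⁵ / 2.90×10⁻⁴ = 2.15×10⁻¹² F.
E₁ = 3.32×10⁴ V/m.
Isolated ⇒ Q is held fixed. V₂ = Q/C₂ = V₁/5.14; E = V/d, so E₂/E₁ = (V₂/V₁)(d₁/d₂) = 0.195.
E₂ = 0.195 × 3.32×10⁴ = 6.47×10³ V/m.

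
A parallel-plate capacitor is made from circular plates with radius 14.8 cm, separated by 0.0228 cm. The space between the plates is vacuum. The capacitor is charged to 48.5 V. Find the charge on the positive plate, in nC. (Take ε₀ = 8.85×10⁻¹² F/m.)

A = π(14.8 cm)² = 6.88×10⁻² m².
C = ε₀A/d = 8.85×10⁻¹² × 6.88×10⁻² / 2.28×10⁻⁴ = 2.67×10⁻⁹ F.
Q = CV = 2.67×10⁻⁹ × 48.5 = 1.30×10⁻⁷ C.

Q ≈ 130 nC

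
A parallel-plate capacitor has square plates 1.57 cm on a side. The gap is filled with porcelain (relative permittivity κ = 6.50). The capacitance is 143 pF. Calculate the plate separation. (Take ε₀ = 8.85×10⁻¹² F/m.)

d ≈ 99.2 μm

A = (1.57 cm)² = 2.46×10⁻⁴ m².
d = κε₀A/C = 6.50 × 8.85×10⁻¹² × 2.46×10⁻⁴ / 1.43×10⁻¹⁰ = 9.92×10⁻⁵ m.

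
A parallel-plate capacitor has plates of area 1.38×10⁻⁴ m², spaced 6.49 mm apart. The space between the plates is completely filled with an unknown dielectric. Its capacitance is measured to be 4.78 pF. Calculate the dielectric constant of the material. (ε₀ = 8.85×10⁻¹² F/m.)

κ = Cd/(ε₀A) = 4.78×10⁻¹² × 6.49×10⁻³ / (8.85×10⁻¹² × 1.38×10⁻⁴) = 25.4.

κ ≈ 25.4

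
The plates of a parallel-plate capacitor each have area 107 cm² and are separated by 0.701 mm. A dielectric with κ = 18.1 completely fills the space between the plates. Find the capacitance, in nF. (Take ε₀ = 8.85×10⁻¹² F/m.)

A = 107 cm² = 1.07×10⁻² m².
C = κε₀A/d = 18.1 × 8.85×10⁻¹² × 1.07×10⁻² / 7.01×10⁻⁴ = 2.45×10⁻⁹ F.

C ≈ 2.45 nF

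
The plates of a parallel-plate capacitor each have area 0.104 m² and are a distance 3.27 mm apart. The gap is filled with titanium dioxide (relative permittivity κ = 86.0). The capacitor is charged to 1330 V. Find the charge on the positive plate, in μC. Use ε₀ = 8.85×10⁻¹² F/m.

32.2 μC

C = κε₀A/d = 86.0 × 8.85×10⁻¹² × 0.104 / 3.27×10⁻³ = 2.42×10⁻⁸ F.
Q = CV = 2.42×10⁻⁸ × 1330 = 3.22×10⁻⁵ C.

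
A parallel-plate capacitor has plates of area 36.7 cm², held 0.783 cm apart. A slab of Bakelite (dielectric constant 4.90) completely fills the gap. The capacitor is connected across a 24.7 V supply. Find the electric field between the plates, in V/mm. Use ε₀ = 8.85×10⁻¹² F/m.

E = V/d = 24.7 / 7.83×10⁻³ = 3.15×10³ V/m.

E ≈ 3.15 V/mm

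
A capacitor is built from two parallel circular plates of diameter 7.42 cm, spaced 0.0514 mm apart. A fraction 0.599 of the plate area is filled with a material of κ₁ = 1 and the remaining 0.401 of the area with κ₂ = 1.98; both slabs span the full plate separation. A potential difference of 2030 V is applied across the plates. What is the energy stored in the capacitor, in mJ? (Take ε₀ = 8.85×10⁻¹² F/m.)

U ≈ 2.14 mJ

A = π(7.42/2 cm)² = 4.32×10⁻³ m².
Side-by-side slabs ⇒ two capacitors in parallel, each spanning the full gap.
C₁ = κ₁ε₀A₁/d = 1.00 × 8.85×10⁻¹² × 2.59×10⁻³ / 5.14×10⁻⁵ = 4.46×10⁻¹⁰ F.
C₂ = κ₂ε₀A₂/d = 1.98 × 8.85×10⁻¹² × 1.73×10⁻³ / 5.14×10⁻⁵ = 5.91×10⁻¹⁰ F.
C = C₁ + C₂ = 1.04×10⁻⁹ F.
U = ½CV² = ½ × 1.04×10⁻⁹ × (2030)² = 2.14×10⁻³ J.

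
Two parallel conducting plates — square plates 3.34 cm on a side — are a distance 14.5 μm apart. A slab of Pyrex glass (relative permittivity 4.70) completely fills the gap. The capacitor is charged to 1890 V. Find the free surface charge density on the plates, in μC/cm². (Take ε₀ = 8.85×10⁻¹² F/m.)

σ ≈ 0.542 μC/cm²

A = (3.34 cm)² = 1.12×10⁻³ m².
C = κε₀A/d = 4.70 × 8.85×10⁻¹² × 1.12×10⁻³ / 1.45×10⁻⁵ = 3.20×10⁻⁹ F.
σ = Q/A = CV/A = 3.20×10⁻⁹ × 1890 / 1.12×10⁻³ = 5.42×10⁻³ C/m².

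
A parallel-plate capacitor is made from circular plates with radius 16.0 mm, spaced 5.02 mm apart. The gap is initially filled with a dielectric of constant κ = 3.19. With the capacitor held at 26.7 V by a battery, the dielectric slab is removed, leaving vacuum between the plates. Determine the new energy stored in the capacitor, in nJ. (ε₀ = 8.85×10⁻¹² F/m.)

U ≈ 0.505 nJ

A = π(16.0 mm)² = 8.04×10⁻⁴ m².
Initially C₁ = κε₀A/d = 3.19 × 8.85×10⁻¹² × 8.04×10⁻⁴ / 5.02×10⁻³ = 4.52×10⁻¹² F.
U₁ = 1.61×10⁻⁹ J.
Battery connected ⇒ V is held fixed. C₂ = 0.313 C₁ and U = ½CV², so U₂/U₁ = C₂/C₁ = 0.313.
U₂ = 0.313 × 1.61×10⁻⁹ = 5.05×10⁻¹⁰ J.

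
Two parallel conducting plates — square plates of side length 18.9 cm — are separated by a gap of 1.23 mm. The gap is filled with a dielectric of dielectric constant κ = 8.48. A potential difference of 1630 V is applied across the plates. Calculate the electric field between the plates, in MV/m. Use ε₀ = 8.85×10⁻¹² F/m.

E ≈ 1.33 MV/m

E = V/d = 1630 / 1.23×10⁻³ = 1.33×10⁶ V/m.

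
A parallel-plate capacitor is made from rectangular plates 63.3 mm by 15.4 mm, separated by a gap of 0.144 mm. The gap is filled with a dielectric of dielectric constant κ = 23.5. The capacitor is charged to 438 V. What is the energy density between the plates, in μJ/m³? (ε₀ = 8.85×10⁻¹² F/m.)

u ≈ 9.62×10⁸ μJ/m³

E = V/d = 438 / 1.44×10⁻⁴ = 3.04×10⁶ V/m.
u = ½κε₀E² = ½ × 23.5 × 8.85×10⁻¹² × (3.04×10⁶)² = 9.62×10² J/m³.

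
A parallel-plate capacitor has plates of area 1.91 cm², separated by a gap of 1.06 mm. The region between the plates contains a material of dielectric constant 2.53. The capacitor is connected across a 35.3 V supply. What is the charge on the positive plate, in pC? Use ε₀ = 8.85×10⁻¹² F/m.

142 pC

A = 1.91 cm² = 1.91×10⁻⁴ m².
C = κε₀A/d = 2.53 × 8.85×10⁻¹² × 1.91×10⁻⁴ / 1.06×10⁻³ = 4.03×10⁻¹² F.
Q = CV = 4.03×10⁻¹² × 35.3 = 1.42×10⁻¹⁰ C.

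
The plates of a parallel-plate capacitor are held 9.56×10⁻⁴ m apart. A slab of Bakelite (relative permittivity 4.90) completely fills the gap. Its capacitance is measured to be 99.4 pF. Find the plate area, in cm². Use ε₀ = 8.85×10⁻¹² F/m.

A = Cd/(κε₀) = 9.94×10⁻¹¹ × 9.56×10⁻⁴ / (4.90 × 8.85×10⁻¹²) = 2.19×10⁻³ m².

A ≈ 21.9 cm²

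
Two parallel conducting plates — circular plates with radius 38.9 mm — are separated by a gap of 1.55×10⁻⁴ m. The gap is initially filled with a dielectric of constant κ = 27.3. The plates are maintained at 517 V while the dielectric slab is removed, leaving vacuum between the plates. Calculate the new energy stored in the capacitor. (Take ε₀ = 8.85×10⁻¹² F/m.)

A = π(38.9 mm)² = 4.75×10⁻³ m².
Initially C₁ = κε₀A/d = 27.3 × 8.85×10⁻¹² × 4.75×10⁻³ / 1.55×10⁻⁴ = 7.41×10⁻⁹ F.
U₁ = 9.90×10⁻⁴ J.
Battery connected ⇒ V is held fixed. C₂ = 0.0366 C₁ and U = ½CV², so U₂/U₁ = C₂/C₁ = 0.0366.
U₂ = 0.0366 × 9.90×10⁻⁴ = 3.63×10⁻⁵ J.

36.3 μJ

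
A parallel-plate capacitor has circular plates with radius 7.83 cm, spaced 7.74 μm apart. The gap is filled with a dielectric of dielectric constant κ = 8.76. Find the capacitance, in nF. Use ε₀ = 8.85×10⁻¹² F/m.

A = π(7.83 cm)² = 1.93×10⁻² m².
C = κε₀A/d = 8.76 × 8.85×10⁻¹² × 1.93×10⁻² / 7.74×10⁻⁶ = 1.93×10⁻⁷ F.

193 nF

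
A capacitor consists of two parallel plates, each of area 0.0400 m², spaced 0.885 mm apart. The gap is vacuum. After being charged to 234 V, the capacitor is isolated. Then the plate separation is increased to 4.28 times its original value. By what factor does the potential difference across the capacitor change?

Isolated ⇒ Q is held fixed.
C₂ = 0.234 C₁ and V = Q/C, so V₂/V₁ = C₁/C₂ = 4.28.

4.28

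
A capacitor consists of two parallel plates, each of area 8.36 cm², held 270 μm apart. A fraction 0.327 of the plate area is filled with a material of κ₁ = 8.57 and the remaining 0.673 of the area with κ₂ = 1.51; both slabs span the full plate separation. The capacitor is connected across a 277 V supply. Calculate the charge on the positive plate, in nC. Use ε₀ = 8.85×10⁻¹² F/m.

29.0 nC

A = 8.36 cm² = 8.36×10⁻⁴ m².
Side-by-side slabs ⇒ two capacitors in parallel, each spanning the full gap.
C₁ = κ₁ε₀A₁/d = 8.57 × 8.85×10⁻¹² × 2.73×10⁻⁴ / 2.70×10⁻⁴ = 7.68×10⁻¹¹ F.
C₂ = κ₂ε₀A₂/d = 1.51 × 8.85×10⁻¹² × 5.63×10⁻⁴ / 2.70×10⁻⁴ = 2.78×10⁻¹¹ F.
C = C₁ + C₂ = 1.05×10⁻¹⁰ F.
Q = CV = 1.05×10⁻¹⁰ × 277 = 2.90×10⁻⁸ C.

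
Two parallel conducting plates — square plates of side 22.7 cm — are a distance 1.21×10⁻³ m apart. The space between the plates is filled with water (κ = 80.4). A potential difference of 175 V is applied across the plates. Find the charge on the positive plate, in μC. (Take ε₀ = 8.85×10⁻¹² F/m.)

5.30 μC

A = (22.7 cm)² = 5.15×10⁻² m².
C = κε₀A/d = 80.4 × 8.85×10⁻¹² × 5.15×10⁻² / 1.21×10⁻³ = 3.03×10⁻⁸ F.
Q = CV = 3.03×10⁻⁸ × 175 = 5.30×10⁻⁶ C.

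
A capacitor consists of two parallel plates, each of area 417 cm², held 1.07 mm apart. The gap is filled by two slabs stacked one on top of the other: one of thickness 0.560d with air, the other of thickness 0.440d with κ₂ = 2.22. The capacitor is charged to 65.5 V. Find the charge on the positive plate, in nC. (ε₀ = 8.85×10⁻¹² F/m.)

A = 417 cm² = 4.17×10⁻² m².
Stacked slabs ⇒ two capacitors in series, each with the full plate area.
C₁ = κ₁ε₀A/d₁ = 1.00 × 8.85×10⁻¹² × 4.17×10⁻² / 5.99×10⁻⁴ = 6.16×10⁻¹⁰ F.
C₂ = κ₂ε₀A/d₂ = 2.22 × 8.85×10⁻¹² × 4.17×10⁻² / 4.71×10⁻⁴ = 1.74×10⁻⁹ F.
C = (1/C₁ + 1/C₂)⁻¹ = 4.55×10⁻¹⁰ F.
Q = CV = 4.55×10⁻¹⁰ × 65.5 = 2.98×10⁻⁸ C.

Q ≈ 29.8 nC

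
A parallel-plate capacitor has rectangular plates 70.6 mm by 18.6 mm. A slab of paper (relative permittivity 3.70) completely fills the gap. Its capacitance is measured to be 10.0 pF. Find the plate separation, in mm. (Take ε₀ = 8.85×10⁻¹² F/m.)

4.30 mm

A = 70.6 × 18.6 mm² = 1.31×10⁻³ m².
d = κε₀A/C = 3.70 × 8.85×10⁻¹² × 1.31×10⁻³ / 1.00×10⁻¹¹ = 4.30×10⁻³ m.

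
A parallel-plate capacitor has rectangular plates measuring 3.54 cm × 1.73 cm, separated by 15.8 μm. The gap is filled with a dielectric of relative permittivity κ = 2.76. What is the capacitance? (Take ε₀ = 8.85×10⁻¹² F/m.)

A = 3.54 × 1.73 cm² = 6.12×10⁻⁴ m².
C = κε₀A/d = 2.76 × 8.85×10⁻¹² × 6.12×10⁻⁴ / 1.58×10⁻⁵ = 9.47×10⁻¹⁰ F.

0.947 nF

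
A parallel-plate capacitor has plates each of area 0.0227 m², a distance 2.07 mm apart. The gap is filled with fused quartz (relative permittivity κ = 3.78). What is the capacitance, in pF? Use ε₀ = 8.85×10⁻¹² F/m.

367 pF

C = κε₀A/d = 3.78 × 8.85×10⁻¹² × 2.27×10⁻² / 2.07×10⁻³ = 3.67×10⁻¹⁰ F.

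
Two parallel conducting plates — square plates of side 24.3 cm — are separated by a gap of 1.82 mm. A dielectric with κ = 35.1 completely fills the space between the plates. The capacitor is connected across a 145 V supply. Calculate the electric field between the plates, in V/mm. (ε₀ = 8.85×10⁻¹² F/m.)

79.7 V/mm

E = V/d = 145 / 1.82×10⁻³ = 7.97×10⁴ V/m.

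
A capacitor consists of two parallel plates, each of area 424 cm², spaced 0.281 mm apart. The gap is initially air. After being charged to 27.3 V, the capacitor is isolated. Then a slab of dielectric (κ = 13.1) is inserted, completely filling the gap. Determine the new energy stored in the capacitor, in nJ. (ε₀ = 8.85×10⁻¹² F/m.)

A = 424 cm² = 4.24×10⁻² m².
Initially C₁ = ε₀A/d = 8.85×10⁻¹² × 4.24×10⁻² / 2.81×10⁻⁴ = 1.34×10⁻⁹ F.
U₁ = 4.98×10⁻⁷ J.
Isolated ⇒ Q is held fixed. C₂ = 13.1 C₁ and U = Q²/(2C), so U₂/U₁ = C₁/C₂ = 0.0763.
U₂ = 0.0763 × 4.98×10⁻⁷ = 3.80×10⁻⁸ J.

38.0 nJ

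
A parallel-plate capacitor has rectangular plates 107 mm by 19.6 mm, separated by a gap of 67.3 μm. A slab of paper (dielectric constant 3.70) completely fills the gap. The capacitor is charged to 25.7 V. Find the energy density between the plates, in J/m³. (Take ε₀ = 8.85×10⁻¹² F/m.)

E = V/d = 25.7 / 6.73×10⁻⁵ = 3.82×10⁵ V/m.
u = ½κε₀E² = ½ × 3.70 × 8.85×10⁻¹² × (3.82×10⁵)² = 2.39 J/m³.

u ≈ 2.39 J/m³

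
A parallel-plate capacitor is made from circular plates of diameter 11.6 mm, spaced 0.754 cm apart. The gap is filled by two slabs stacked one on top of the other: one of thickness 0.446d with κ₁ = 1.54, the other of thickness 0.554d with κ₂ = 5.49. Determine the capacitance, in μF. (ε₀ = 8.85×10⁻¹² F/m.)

3.18×10⁻⁷ μF

A = π(11.6/2 mm)² = 1.06×10⁻⁴ m².
Stacked slabs ⇒ two capacitors in series, each with the full plate area.
C₁ = κ₁ε₀A/d₁ = 1.54 × 8.85×10⁻¹² × 1.06×10⁻⁴ / 3.36×10⁻³ = 4.28×10⁻¹³ F.
C₂ = κ₂ε₀A/d₂ = 5.49 × 8.85×10⁻¹² × 1.06×10⁻⁴ / 4.18×10⁻³ = 1.23×10⁻¹² F.
C = (1/C₁ + 1/C₂)⁻¹ = 3.18×10⁻¹³ F.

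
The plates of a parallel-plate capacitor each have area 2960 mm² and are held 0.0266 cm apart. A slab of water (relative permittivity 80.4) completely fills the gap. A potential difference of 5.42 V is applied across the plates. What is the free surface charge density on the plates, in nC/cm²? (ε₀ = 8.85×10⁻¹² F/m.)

A = 2960 mm² = 2.96×10⁻³ m².
C = κε₀A/d = 80.4 × 8.85×10⁻¹² × 2.96×10⁻³ / 2.66×10⁻⁴ = 7.92×10⁻⁹ F.
σ = Q/A = CV/A = 7.92×10⁻⁹ × 5.42 / 2.96×10⁻³ = 1.45×10⁻⁵ C/m².

1.45 nC/cm²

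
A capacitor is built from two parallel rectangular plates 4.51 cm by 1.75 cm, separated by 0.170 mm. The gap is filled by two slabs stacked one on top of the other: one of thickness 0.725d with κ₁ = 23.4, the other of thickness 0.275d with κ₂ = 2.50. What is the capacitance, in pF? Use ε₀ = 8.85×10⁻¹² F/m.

C ≈ 291 pF

A = 4.51 × 1.75 cm² = 7.89×10⁻⁴ m².
Stacked slabs ⇒ two capacitors in series, each with the full plate area.
C₁ = κ₁ε₀A/d₁ = 23.4 × 8.85×10⁻¹² × 7.89×10⁻⁴ / 1.23×10⁻⁴ = 1.33×10⁻⁹ F.
C₂ = κ₂ε₀A/d₂ = 2.50 × 8.85×10⁻¹² × 7.89×10⁻⁴ / 4.67×10⁻⁵ = 3.74×10⁻¹⁰ F.
C = (1/C₁ + 1/C₂)⁻¹ = 2.91×10⁻¹⁰ F.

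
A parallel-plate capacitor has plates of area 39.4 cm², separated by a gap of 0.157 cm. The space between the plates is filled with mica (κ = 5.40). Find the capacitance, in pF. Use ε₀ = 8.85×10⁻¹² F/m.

A = 39.4 cm² = 3.94×10⁻³ m².
C = κε₀A/d = 5.40 × 8.85×10⁻¹² × 3.94×10⁻³ / 1.57×10⁻³ = 1.20×10⁻¹⁰ F.

C ≈ 120 pF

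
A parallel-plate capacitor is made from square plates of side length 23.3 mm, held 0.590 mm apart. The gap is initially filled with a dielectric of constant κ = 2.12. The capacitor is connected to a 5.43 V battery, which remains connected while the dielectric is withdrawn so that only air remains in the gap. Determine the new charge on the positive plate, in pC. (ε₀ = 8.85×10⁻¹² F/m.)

A = (23.3 mm)² = 5.43×10⁻⁴ m².
Initially C₁ = κε₀A/d = 2.12 × 8.85×10⁻¹² × 5.43×10⁻⁴ / 5.90×10⁻⁴ = 1.73×10⁻¹¹ F.
Q₁ = 9.37×10⁻¹¹ C.
Battery connected ⇒ V is held fixed. C₂ = 0.472 C₁ and Q = CV, so Q₂/Q₁ = C₂/C₁ = 0.472.
Q₂ = 0.472 × 9.37×10⁻¹¹ = 4.42×10⁻¹¹ C.

Q ≈ 44.2 pC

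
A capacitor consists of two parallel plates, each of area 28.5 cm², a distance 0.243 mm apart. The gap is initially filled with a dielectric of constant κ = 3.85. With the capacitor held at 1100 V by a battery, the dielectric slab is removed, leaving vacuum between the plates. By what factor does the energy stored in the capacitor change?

U₂/U₁ ≈ 0.260

Battery connected ⇒ V is held fixed.
C₂ = 0.260 C₁ and U = ½CV², so U₂/U₁ = C₂/C₁ = 0.260.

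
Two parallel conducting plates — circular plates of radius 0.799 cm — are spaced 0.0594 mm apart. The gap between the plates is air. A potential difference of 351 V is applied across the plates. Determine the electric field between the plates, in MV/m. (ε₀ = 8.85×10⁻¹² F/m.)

E = V/d = 351 / 5.94×10⁻⁵ = 5.91×10⁶ V/m.

E ≈ 5.91 MV/m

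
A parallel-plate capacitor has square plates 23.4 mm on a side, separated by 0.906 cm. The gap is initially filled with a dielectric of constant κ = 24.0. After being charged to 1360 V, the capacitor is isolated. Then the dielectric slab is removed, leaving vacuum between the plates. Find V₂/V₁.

Isolated ⇒ Q is held fixed.
C₂ = 0.0417 C₁ and V = Q/C, so V₂/V₁ = C₁/C₂ = 24.0.

V₂/V₁ ≈ 24.0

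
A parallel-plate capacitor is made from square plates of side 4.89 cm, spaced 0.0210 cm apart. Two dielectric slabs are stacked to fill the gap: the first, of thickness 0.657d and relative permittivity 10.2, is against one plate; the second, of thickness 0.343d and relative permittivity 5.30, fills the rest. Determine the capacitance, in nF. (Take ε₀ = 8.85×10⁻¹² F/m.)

C ≈ 0.780 nF

A = (4.89 cm)² = 2.39×10⁻³ m².
Stacked slabs ⇒ two capacitors in series, each with the full plate area.
C₁ = κ₁ε₀A/d₁ = 10.2 × 8.85×10⁻¹² × 2.39×10⁻³ / 1.38×10⁻⁴ = 1.56×10⁻⁹ F.
C₂ = κ₂ε₀A/d₂ = 5.30 × 8.85×10⁻¹² × 2.39×10⁻³ / 7.20×10⁻⁵ = 1.56×10⁻⁹ F.
C = (1/C₁ + 1/C₂)⁻¹ = 7.80×10⁻¹⁰ F.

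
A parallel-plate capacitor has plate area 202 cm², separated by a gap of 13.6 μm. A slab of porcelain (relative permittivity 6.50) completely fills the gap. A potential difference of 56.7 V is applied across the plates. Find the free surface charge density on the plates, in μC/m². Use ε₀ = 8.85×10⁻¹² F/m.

A = 202 cm² = 2.02×10⁻² m².
C = κε₀A/d = 6.50 × 8.85×10⁻¹² × 2.02×10⁻² / 1.36×10⁻⁵ = 8.54×10⁻⁸ F.
σ = Q/A = CV/A = 8.54×10⁻⁸ × 56.7 / 2.02×10⁻² = 2.40×10⁻⁴ C/m².

σ ≈ 240 μC/m²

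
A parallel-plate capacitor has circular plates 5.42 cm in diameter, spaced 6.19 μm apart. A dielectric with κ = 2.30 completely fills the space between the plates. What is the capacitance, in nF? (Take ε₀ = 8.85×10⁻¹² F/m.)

A = π(5.42/2 cm)² = 2.31×10⁻³ m².
C = κε₀A/d = 2.30 × 8.85×10⁻¹² × 2.31×10⁻³ / 6.19×10⁻⁶ = 7.59×10⁻⁹ F.

C ≈ 7.59 nF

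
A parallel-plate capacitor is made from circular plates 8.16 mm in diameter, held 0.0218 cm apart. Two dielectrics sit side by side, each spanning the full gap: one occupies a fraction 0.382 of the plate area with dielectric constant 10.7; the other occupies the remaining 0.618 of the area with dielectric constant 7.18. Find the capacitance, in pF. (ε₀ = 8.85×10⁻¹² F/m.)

C ≈ 18.1 pF

A = π(8.16/2 mm)² = 5.23×10⁻⁵ m².
Side-by-side slabs ⇒ two capacitors in parallel, each spanning the full gap.
C₁ = κ₁ε₀A₁/d = 10.7 × 8.85×10⁻¹² × 2.00×10⁻⁵ / 2.18×10⁻⁴ = 8.68×10⁻¹² F.
C₂ = κ₂ε₀A₂/d = 7.18 × 8.85×10⁻¹² × 3.23×10⁻⁵ / 2.18×10⁻⁴ = 9.42×10⁻¹² F.
C = C₁ + C₂ = 1.81×10⁻¹¹ F.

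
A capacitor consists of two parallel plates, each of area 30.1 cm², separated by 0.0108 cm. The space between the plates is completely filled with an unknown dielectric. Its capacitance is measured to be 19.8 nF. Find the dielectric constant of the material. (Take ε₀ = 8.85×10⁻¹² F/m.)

κ ≈ 80.3

A = 30.1 cm² = 3.01×10⁻³ m².
κ = Cd/(ε₀A) = 1.98×10⁻⁸ × 1.08×10⁻⁴ / (8.85×10⁻¹² × 3.01×10⁻³) = 80.3.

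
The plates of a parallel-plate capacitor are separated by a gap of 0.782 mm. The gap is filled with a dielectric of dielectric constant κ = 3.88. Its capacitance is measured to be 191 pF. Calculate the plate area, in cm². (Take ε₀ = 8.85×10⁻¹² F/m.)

A ≈ 43.5 cm²

A = Cd/(κε₀) = 1.91×10⁻¹⁰ × 7.82×10⁻⁴ / (3.88 × 8.85×10⁻¹²) = 4.35×10⁻³ m².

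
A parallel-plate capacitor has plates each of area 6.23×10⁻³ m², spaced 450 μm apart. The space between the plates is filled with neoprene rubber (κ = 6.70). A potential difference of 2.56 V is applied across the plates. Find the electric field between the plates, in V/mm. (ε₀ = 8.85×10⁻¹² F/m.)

E = V/d = 2.56 / 4.50×10⁻⁴ = 5.69×10³ V/m.

5.69 V/mm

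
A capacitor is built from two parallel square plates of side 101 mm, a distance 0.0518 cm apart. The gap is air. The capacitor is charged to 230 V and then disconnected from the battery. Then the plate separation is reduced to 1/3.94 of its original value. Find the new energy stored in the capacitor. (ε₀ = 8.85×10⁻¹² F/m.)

A = (101 mm)² = 1.02×10⁻² m².
Initially C₁ = ε₀A/d = 8.85×10⁻¹² × 1.02×10⁻² / 5.18×10⁻⁴ = 1.74×10⁻¹⁰ F.
U₁ = 4.61×10⁻⁶ J.
Isolated ⇒ Q is held fixed. C₂ = 3.94 C₁ and U = Q²/(2C), so U₂/U₁ = C₁/C₂ = 0.254.
U₂ = 0.254 × 4.61×10⁻⁶ = 1.17×10⁻⁶ J.

U ≈ 1.17 μJ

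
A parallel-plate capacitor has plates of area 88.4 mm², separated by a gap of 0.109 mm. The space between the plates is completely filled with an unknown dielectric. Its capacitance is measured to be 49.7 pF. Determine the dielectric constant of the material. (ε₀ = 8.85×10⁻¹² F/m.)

κ ≈ 6.92

A = 88.4 mm² = 8.84×10⁻⁵ m².
κ = Cd/(ε₀A) = 4.97×10⁻¹¹ × 1.09×10⁻⁴ / (8.85×10⁻¹² × 8.84×10⁻⁵) = 6.92.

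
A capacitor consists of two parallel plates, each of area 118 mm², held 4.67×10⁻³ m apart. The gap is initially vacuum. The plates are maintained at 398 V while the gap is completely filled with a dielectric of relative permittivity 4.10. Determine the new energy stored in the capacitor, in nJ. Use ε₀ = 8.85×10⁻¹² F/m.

U ≈ 72.6 nJ

A = 118 mm² = 1.18×10⁻⁴ m².
Initially C₁ = ε₀A/d = 8.85×10⁻¹² × 1.18×10⁻⁴ / 4.67×10⁻³ = 2.24×10⁻¹³ F.
U₁ = 1.77×10⁻⁸ J.
Battery connected ⇒ V is held fixed. C₂ = 4.10 C₁ and U = ½CV², so U₂/U₁ = C₂/C₁ = 4.10.
U₂ = 4.10 × 1.77×10⁻⁸ = 7.26×10⁻⁸ J.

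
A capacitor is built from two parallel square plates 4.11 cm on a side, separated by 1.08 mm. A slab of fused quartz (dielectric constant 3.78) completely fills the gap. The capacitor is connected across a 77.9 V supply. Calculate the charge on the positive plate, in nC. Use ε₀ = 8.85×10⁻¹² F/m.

Q ≈ 4.08 nC

A = (4.11 cm)² = 1.69×10⁻³ m².
C = κε₀A/d = 3.78 × 8.85×10⁻¹² × 1.69×10⁻³ / 1.08×10⁻³ = 5.23×10⁻¹¹ F.
Q = CV = 5.23×10⁻¹¹ × 77.9 = 4.08×10⁻⁹ C.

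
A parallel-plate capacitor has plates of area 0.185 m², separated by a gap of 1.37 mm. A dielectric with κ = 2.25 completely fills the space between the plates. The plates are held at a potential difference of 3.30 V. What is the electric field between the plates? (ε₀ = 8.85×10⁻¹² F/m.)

E = V/d = 3.30 / 1.37×10⁻³ = 2.41×10³ V/m.

E ≈ 2.41 V/mm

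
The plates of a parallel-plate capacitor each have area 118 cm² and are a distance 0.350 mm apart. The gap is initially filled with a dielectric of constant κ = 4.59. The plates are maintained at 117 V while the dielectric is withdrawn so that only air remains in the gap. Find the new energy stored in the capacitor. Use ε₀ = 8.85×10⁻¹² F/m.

A = 118 cm² = 1.18×10⁻² m².
Initially C₁ = κε₀A/d = 4.59 × 8.85×10⁻¹² × 1.18×10⁻² / 3.50×10⁻⁴ = 1.37×10⁻⁹ F.
U₁ = 9.37×10⁻⁶ J.
Battery connected ⇒ V is held fixed. C₂ = 0.218 C₁ and U = ½CV², so U₂/U₁ = C₂/C₁ = 0.218.
U₂ = 0.218 × 9.37×10⁻⁶ = 2.04×10⁻⁶ J.

U ≈ 2.04 μJ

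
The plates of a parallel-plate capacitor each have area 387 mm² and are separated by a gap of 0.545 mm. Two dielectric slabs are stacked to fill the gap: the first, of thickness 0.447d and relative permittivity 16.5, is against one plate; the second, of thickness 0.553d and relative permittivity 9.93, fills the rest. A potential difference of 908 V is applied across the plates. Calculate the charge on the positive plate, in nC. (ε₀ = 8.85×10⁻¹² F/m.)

Q ≈ 68.9 nC

A = 387 mm² = 3.87×10⁻⁴ m².
Stacked slabs ⇒ two capacitors in series, each with the full plate area.
C₁ = κ₁ε₀A/d₁ = 16.5 × 8.85×10⁻¹² × 3.87×10⁻⁴ / 2.44×10⁻⁴ = 2.32×10⁻¹⁰ F.
C₂ = κ₂ε₀A/d₂ = 9.93 × 8.85×10⁻¹² × 3.87×10⁻⁴ / 3.01×10⁻⁴ = 1.13×10⁻¹⁰ F.
C = (1/C₁ + 1/C₂)⁻¹ = 7.59×10⁻¹¹ F.
Q = CV = 7.59×10⁻¹¹ × 908 = 6.89×10⁻⁸ C.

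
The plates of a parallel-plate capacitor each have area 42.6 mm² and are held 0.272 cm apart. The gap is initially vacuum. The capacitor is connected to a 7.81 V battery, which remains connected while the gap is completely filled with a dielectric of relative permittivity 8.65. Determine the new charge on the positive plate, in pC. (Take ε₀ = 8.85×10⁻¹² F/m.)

A = 42.6 mm² = 4.26×10⁻⁵ m².
Initially C₁ = ε₀A/d = 8.85×10⁻¹² × 4.26×10⁻⁵ / 2.72×10⁻³ = 1.39×10⁻¹³ F.
Q₁ = 1.08×10⁻¹² C.
Battery connected ⇒ V is held fixed. C₂ = 8.65 C₁ and Q = CV, so Q₂/Q₁ = C₂/C₁ = 8.65.
Q₂ = 8.65 × 1.08×10⁻¹² = 9.36×10⁻¹² C.

Q ≈ 9.36 pC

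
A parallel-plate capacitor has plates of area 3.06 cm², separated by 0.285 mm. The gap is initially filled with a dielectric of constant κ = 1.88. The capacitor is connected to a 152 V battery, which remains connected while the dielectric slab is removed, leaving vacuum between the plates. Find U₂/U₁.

0.532

Battery connected ⇒ V is held fixed.
C₂ = 0.532 C₁ and U = ½CV², so U₂/U₁ = C₂/C₁ = 0.532.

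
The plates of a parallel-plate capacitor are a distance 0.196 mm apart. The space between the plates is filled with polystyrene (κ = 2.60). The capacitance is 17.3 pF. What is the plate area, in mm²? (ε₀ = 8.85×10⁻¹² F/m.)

A = Cd/(κε₀) = 1.73×10⁻¹¹ × 1.96×10⁻⁴ / (2.60 × 8.85×10⁻¹²) = 1.47×10⁻⁴ m².

A ≈ 147 mm²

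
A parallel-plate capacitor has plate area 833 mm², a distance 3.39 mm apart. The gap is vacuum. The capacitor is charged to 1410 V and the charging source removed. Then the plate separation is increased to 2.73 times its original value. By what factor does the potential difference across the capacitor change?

Isolated ⇒ Q is held fixed.
C₂ = 0.366 C₁ and V = Q/C, so V₂/V₁ = C₁/C₂ = 2.73.

V₂/V₁ ≈ 2.73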